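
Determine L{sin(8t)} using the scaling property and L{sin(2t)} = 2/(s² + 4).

Using L{f(at)} = (1/a)F(s/a) with a=4: L{sin(8t)} = (1/4) · 2/((s/4)² + 4) = (1/4) · 2·16/(s² + 64) = 8/(s² + 64)

Final answer: 8/(s² + 64)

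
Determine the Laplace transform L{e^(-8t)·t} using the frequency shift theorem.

L{e^(at)·t^n} = n!/(s-a)^(n+1), so L{e^(-8t)·t} = 1/(s+8)^2

Final answer: 1/(s+8)^2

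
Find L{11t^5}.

L{t^n} = n!/s^(n+1). So L{11t^5} = 11·5!/s^6 = 1320/s^6

Final answer: 1320/s^6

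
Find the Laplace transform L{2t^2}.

L{2t^2} = 2 · L{t^2} = 2 · 2/s^3 = 4/s^3

Final answer: 4/s^3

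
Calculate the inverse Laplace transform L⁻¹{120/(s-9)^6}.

L⁻¹{n!/(s-a)^(n+1)} = t^n·e^(at), so L⁻¹{120/(s-9)^6} = t^5·e^(9t)

Final answer: t^5·e^(9t)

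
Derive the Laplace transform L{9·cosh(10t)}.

L{cosh(ωt)} = s/(s² - ω²), so L{cosh(10t)} = s/(s² - 100). Then L{9·cosh(10t)} = 9·s/(s² - 100) = 9s/(s² - 100)

Final answer: 9s/(s² - 100)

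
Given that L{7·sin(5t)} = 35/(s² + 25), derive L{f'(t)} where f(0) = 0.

L{f'(t)} = s·F(s) - f(0) = s·35/(s² + 25) - 0 = 35s/(s² + 25)

Final answer: 35s/(s² + 25)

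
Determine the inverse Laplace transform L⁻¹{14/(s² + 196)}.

L⁻¹{14/(s² + 196)} = sin(14t)

Final answer: sin(14t)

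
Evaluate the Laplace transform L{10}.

L{10} = 10 · L{1} = 10/s

Final answer: 10/s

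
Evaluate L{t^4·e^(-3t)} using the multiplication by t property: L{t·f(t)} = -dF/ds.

Using L{t^n·e^(at)} = n!/(s-a)^(n+1), L{t^4·e^(-3t)} = 24/(s+3)^5

Final answer: 24/(s+3)^5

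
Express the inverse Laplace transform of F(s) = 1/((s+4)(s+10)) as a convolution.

1/((s+4)(s+10)) = (1/(s+4))·(1/(s+10)) = L{e^(-4t)}·L{e^(-10t)}. So f(t) = e^(-4t)*e^(-10t) = ∫₀ᵗ e^(-4τ)·e^(-10(t-τ)) dτ

Final answer: ∫₀ᵗ e^(-4τ)·e^(-10(t-τ)) dτ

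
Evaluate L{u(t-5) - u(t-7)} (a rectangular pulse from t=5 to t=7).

L{u(t-a)} = e^(-as)/s. L{u(t-5) - u(t-7)} = (e^(-5s) - e^(-7s))/s

Final answer: (e^(-5s) - e^(-7s))/s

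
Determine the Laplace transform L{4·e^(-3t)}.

L{e^(at)} = 1/(s-a), so L{e^(-3t)} = 1/(s+3). Then L{4·e^(-3t)} = 4/(s+3)

Final answer: 4/(s+3)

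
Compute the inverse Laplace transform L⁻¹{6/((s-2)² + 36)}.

Using frequency shift, L⁻¹{6/((s-2)² + 36)} = e^(2t)·sin(6t)

Final answer: e^(2t)·sin(6t)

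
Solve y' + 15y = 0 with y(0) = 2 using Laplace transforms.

L{y'} + 15L{y} = 0. sY - 2 + 15Y = 0. Y(s+15) = 2. Y = 2/(s+15)

Final answer: y(t) = 2e^(-15t)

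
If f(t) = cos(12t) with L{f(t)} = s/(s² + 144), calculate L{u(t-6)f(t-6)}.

Time shift theorem: L{u(t-a)f(t-a)} = e^(-as)F(s). Here a=6, F(s) = s/(s² + 144), so L{u(t-6)f(t-6)} = e^(-6s)·s/(s² + 144)

Final answer: e^(-6s)·s/(s² + 144)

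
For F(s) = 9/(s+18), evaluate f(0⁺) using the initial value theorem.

f(0⁺) = lim_{s→∞} s·9/(s+18) = lim_{s→∞} 9s/(s+18) = 9

Final answer: 9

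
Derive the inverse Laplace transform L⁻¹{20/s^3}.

L⁻¹{n!/s^(n+1)} = t^n with n=2. So L⁻¹{2/s^3} = t^2, and L⁻¹{20/s^3} = (20/2)·t^2 = 10·t^2

Final answer: 10·t^2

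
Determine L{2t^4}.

L{t^n} = n!/s^(n+1). So L{2t^4} = 2·4!/s^5 = 48/s^5

Final answer: 48/s^5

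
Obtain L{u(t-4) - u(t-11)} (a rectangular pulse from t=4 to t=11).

L{u(t-a)} = e^(-as)/s. L{u(t-4) - u(t-11)} = (e^(-4s) - e^(-11s))/s

Final answer: (e^(-4s) - e^(-11s))/s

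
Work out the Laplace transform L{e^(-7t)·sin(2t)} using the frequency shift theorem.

Frequency shift: L{e^(at)f(t)} = F(s-a). L{e^(-7t)·sin(2t)} = 2/((s+7)² + 4)

Final answer: 2/((s+7)² + 4)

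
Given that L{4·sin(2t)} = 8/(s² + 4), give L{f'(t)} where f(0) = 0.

L{f'(t)} = s·F(s) - f(0) = s·8/(s² + 4) - 0 = 8s/(s² + 4)

Final answer: 8s/(s² + 4)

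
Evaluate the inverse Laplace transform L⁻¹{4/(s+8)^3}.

L⁻¹{n!/(s-a)^(n+1)} = t^n·e^(at) with n=2, a=-8. So L⁻¹{2/(s+8)^3} = t^2·e^(-8t), and L⁻¹{4/(s+8)^3} = (4/2)·t^2·e^(-8t) = 2·t^2·e^(-8t)

Final answer: 2·t^2·e^(-8t)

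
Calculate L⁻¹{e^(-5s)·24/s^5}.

L⁻¹{24/s^5} = t^4. By the time shift theorem, L⁻¹{e^(-as)F(s)} = u(t-a)f(t-a) with a=5, so L⁻¹{e^(-5s)·24/s^5} = u(t-5)·(t-5)^4

Final answer: u(t-5)·(t-5)^4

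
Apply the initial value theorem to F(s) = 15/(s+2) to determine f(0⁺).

f(0⁺) = lim_{s→∞} s·15/(s+2) = lim_{s→∞} 15s/(s+2) = 15

Final answer: 15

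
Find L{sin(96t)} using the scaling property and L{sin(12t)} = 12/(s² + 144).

Using L{f(at)} = (1/a)F(s/a) with a=8: L{sin(96t)} = (1/8) · 12/((s/8)² + 144) = (1/8) · 12·64/(s² + 9216) = 96/(s² + 9216)

Final answer: 96/(s² + 9216)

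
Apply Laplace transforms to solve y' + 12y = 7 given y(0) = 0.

sY + 12Y = 7/s. Y = 7/(s(s+12)). Partial fractions: Y = 7/12/s - 7/12/(s+12)

Final answer: y(t) = 7/12(1 - e^(-12t))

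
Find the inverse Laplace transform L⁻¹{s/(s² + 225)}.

L⁻¹{s/(s² + 225)} = cos(15t)

Final answer: cos(15t)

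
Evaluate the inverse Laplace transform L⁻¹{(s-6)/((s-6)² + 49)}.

Using frequency shift, L⁻¹{(s-6)/((s-6)² + 49)} = e^(6t)·cos(7t)

Final answer: e^(6t)·cos(7t)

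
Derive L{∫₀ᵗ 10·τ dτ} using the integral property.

L{∫₀ᵗ f(τ)dτ} = F(s)/s with f(t) = 10t. F(s) = 10/s^2, so L{∫₀ᵗ 10·τ dτ} = (10/s^2)/s = 10/s^3. (Check: ∫₀ᵗ 10·τ dτ = 10t^2/2.)

Final answer: 10/s^3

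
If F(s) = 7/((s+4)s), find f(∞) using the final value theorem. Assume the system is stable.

f(∞) = lim_{s→0} sF(s) = lim_{s→0} 7/(s+4) = 7/4

Final answer: 7/4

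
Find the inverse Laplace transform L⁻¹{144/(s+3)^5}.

L⁻¹{n!/(s-a)^(n+1)} = t^n·e^(at) with n=4, a=-3. So L⁻¹{24/(s+3)^5} = t^4·e^(-3t), and L⁻¹{144/(s+3)^5} = (144/24)·t^4·e^(-3t) = 6·t^4·e^(-3t)

Final answer: 6·t^4·e^(-3t)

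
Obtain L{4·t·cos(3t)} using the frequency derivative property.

L{cos(3t)} = s/(s² + 9). Derivative: d/ds[s/(s² + 9)] = [(s² + 9) - s·2s]/(s² + 9)² = (9 - s²)/(s² + 9)². So L{t·cos(3t)} = -F'(s) = (s² - 9)/(s² + 9)². Then L{4·t·cos(3t)} = 4·(s² - 9)/(s² + 9)²

Final answer: 4·(s² - 9)/(s² + 9)²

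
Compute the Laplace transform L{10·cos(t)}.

L{cos(ωt)} = s/(s² + ω²), so L{cos(t)} = s/(s² + 1). Then L{10·cos(t)} = 10·s/(s² + 1) = 10s/(s² + 1)

Final answer: 10s/(s² + 1)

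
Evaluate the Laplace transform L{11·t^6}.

L{t^n} = n!/s^(n+1), so L{t^6} = 720/s^7. Then L{11·t^6} = 11·720/s^7 = 7920/s^7

Final answer: 7920/s^7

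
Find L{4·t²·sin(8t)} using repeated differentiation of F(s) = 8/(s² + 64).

F(s) = 8/(s² + 64). F'(s) = -16s/(s² + 64)². F''(s) = -16(64 - 3s²)/(s² + 64)³ = (48s² - 1024)/(s² + 64)³. So L{t²·sin(8t)} = (-1)² F''(s) = (48s² - 1024)/(s² + 64)³. Then L{4·t²·sin(8t)} = 4·(48s² - 1024)/(s² + 64)³ = (192s² - 4096)/(s² + 64)³

Final answer: (192s² - 4096)/(s² + 64)³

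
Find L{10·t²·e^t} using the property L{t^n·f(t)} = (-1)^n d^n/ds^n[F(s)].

L{e^t} = 1/(s-1). d/ds[1/(s-1)] = -1/(s-1)². d²/ds²[1/(s-1)] = 2/(s-1)³. So L{t²·e^t} = (-1)² · 2/(s-1)³ = 2/(s-1)³. Then L{10·t²·e^t} = 10·2/(s-1)³ = 20/(s-1)³

Final answer: 20/(s-1)³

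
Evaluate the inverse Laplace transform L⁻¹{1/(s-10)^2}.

L⁻¹{n!/(s-a)^(n+1)} = t^n·e^(at), so L⁻¹{1/(s-10)^2} = t·e^(10t)

Final answer: t·e^(10t)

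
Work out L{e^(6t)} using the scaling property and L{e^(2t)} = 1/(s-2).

Using L{f(at)} = (1/a)F(s/a) with a=3 and f(t) = e^(2t): L{e^(6t)} = (1/3) · 1/((s/3)-2) = (1/3) · 3/(s-6) = 1/(s-6)

Final answer: 1/(s-6)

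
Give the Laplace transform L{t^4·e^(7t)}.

L{t^n·e^(at)} = n!/(s-a)^(n+1), so L{t^4·e^(7t)} = 24/(s-7)^5

Final answer: 24/(s-7)^5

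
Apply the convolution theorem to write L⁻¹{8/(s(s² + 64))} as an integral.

8/(s(s² + 64)) = (1/s)·(8/(s² + 64)) = L{1}·L{sin(8t)}. So f(t) = 1*(sin(8t)) = ∫₀ᵗ sin(8τ) dτ

Final answer: ∫₀ᵗ sin(8τ) dτ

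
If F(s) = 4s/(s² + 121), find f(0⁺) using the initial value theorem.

f(0⁺) = lim_{s→∞} s·4s/(s² + 121) = lim_{s→∞} 4s²/(s² + 121) = 4

Final answer: 4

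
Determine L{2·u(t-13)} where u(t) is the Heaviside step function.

L{u(t-a)} = e^(-as)/s. Here a=13, so L{u(t-13)} = e^(-13s)/s, and L{2·u(t-13)} = 2·e^(-13s)/s

Final answer: 2·e^(-13s)/s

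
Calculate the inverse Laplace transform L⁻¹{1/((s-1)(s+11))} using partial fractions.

Decompose: A/(s-1) + B/(s+11). A = 1/12, B = -1/12. f(t) = (e^t - e^(-11t))/12

Final answer: (e^t - e^(-11t))/12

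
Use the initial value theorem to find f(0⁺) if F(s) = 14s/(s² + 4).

f(0⁺) = lim_{s→∞} s·14s/(s² + 4) = lim_{s→∞} 14s²/(s² + 4) = 14

Final answer: 14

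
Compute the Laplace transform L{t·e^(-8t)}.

L{t^n·e^(at)} = n!/(s-a)^(n+1), so L{t·e^(-8t)} = 1/(s+8)^2

Final answer: 1/(s+8)^2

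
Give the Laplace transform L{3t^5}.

L{3t^5} = 3 · L{t^5} = 3 · 120/s^6 = 360/s^6

Final answer: 360/s^6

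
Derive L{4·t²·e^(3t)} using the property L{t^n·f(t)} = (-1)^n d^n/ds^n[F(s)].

L{e^(3t)} = 1/(s-3). d/ds[1/(s-3)] = -1/(s-3)². d²/ds²[1/(s-3)] = 2/(s-3)³. So L{t²·e^(3t)} = (-1)² · 2/(s-3)³ = 2/(s-3)³. Then L{4·t²·e^(3t)} = 4·2/(s-3)³ = 8/(s-3)³

Final answer: 8/(s-3)³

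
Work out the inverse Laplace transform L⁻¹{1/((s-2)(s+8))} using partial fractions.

Decompose: A/(s-2) + B/(s+8). A = 1/10, B = -1/10. f(t) = (e^(2t) - e^(-8t))/10

Final answer: (e^(2t) - e^(-8t))/10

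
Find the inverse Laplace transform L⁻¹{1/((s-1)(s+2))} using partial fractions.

Decompose: A/(s-1) + B/(s+2). A = 1/3, B = -1/3. f(t) = (e^t - e^(-2t))/3

Final answer: (e^t - e^(-2t))/3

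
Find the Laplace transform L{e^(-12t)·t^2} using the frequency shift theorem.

L{e^(at)·t^n} = n!/(s-a)^(n+1), so L{e^(-12t)·t^2} = 2/(s+12)^3

Final answer: 2/(s+12)^3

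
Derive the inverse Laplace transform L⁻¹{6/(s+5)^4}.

L⁻¹{n!/(s-a)^(n+1)} = t^n·e^(at), so L⁻¹{6/(s+5)^4} = t^3·e^(-5t)

Final answer: t^3·e^(-5t)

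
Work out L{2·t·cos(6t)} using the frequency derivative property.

L{cos(6t)} = s/(s² + 36). Derivative: d/ds[s/(s² + 36)] = [(s² + 36) - s·2s]/(s² + 36)² = (36 - s²)/(s² + 36)². So L{t·cos(6t)} = -F'(s) = (s² - 36)/(s² + 36)². Then L{2·t·cos(6t)} = 2·(s² - 36)/(s² + 36)²

Final answer: 2·(s² - 36)/(s² + 36)²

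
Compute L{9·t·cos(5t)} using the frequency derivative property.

L{cos(5t)} = s/(s² + 25). Derivative: d/ds[s/(s² + 25)] = [(s² + 25) - s·2s]/(s² + 25)² = (25 - s²)/(s² + 25)². So L{t·cos(5t)} = -F'(s) = (s² - 25)/(s² + 25)². Then L{9·t·cos(5t)} = 9·(s² - 25)/(s² + 25)²

Final answer: 9·(s² - 25)/(s² + 25)²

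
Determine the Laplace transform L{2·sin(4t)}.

L{sin(ωt)} = ω/(s² + ω²), so L{sin(4t)} = 4/(s² + 16). Then L{2·sin(4t)} = 2·4/(s² + 16) = 8/(s² + 16)

Final answer: 8/(s² + 16)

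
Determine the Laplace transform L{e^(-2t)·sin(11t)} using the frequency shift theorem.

Frequency shift: L{e^(at)f(t)} = F(s-a). L{e^(-2t)·sin(11t)} = 11/((s+2)² + 121)

Final answer: 11/((s+2)² + 121)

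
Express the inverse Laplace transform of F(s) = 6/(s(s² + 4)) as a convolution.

6/(s(s² + 4)) = (1/s)·(6/(s² + 4)) = L{1}·L{3·sin(2t)}. So f(t) = 1*(3·sin(2t)) = ∫₀ᵗ 3·sin(2τ) dτ

Final answer: ∫₀ᵗ 3·sin(2τ) dτ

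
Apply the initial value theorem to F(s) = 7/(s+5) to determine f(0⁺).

f(0⁺) = lim_{s→∞} s·7/(s+5) = lim_{s→∞} 7s/(s+5) = 7

Final answer: 7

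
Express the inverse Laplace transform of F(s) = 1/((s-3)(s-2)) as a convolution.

1/((s-3)(s-2)) = (1/(s-3))·(1/(s-2)) = L{e^(3t)}·L{e^(2t)}. So f(t) = e^(3t)*e^(2t) = ∫₀ᵗ e^(3τ)·e^(2(t-τ)) dτ

Final answer: ∫₀ᵗ e^(3τ)·e^(2(t-τ)) dτ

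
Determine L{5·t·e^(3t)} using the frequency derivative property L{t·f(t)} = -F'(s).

L{e^(3t)} = 1/(s-3). By frequency derivative: L{t·e^(3t)} = -d/ds[1/(s-3)] = -(-1)/(s-3)² = 1/(s-3)². Then L{5·t·e^(3t)} = 5·1/(s-3)² = 5/(s-3)²

Final answer: 5/(s-3)²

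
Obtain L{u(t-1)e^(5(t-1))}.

u(t-a)f(t-a) with f(t)=e^(5t). L{e^(5t)} = 1/(s-5). By time shift: e^(-s)/(s-5)

Final answer: e^(-s)/(s-5)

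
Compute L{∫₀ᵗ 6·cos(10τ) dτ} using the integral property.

L{∫₀ᵗ f(τ)dτ} = F(s)/s with F(s) = 6s/(s² + 100), so the result is (6s/(s² + 100))/s = 6/(s² + 100)

Final answer: 6/(s² + 100)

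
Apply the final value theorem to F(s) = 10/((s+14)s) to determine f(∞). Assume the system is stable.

f(∞) = lim_{s→0} sF(s) = lim_{s→0} 10/(s+14) = 5/7

Final answer: 5/7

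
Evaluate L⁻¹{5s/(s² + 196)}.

This is the form c·s/(s² + a²) with a = 14, c = 5. L⁻¹ = 5·cos(14t)

Final answer: 5·cos(14t)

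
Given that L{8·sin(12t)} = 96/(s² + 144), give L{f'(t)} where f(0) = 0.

L{f'(t)} = s·F(s) - f(0) = s·96/(s² + 144) - 0 = 96s/(s² + 144)

Final answer: 96s/(s² + 144)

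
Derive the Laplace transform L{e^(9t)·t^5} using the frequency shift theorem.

L{e^(at)·t^n} = n!/(s-a)^(n+1), so L{e^(9t)·t^5} = 120/(s-9)^6

Final answer: 120/(s-9)^6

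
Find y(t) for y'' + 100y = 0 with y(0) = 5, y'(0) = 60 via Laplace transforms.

L{y''} + 100L{y} = 0. s²Y - 5s - 60 + 100Y = 0. Y(s² + 100) = 5s + 60. Y = (5s + 60)/(s² + 100). Inverting: y(t) = 5cos(10t) + 6sin(10t)

Final answer: y(t) = 5cos(10t) + 6sin(10t)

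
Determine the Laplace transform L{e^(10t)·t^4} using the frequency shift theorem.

L{e^(at)·t^n} = n!/(s-a)^(n+1), so L{e^(10t)·t^4} = 24/(s-10)^5

Final answer: 24/(s-10)^5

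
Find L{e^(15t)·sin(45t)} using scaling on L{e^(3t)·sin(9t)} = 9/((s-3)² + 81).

Scaling with a=5: L{e^(15t)·sin(45t)} = (1/5) · 9/((s/5-3)² + 81). Simplifying: 45/((s-15)² + 2025)

Final answer: 45/((s-15)² + 2025)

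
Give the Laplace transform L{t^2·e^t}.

L{t^n·e^(at)} = n!/(s-a)^(n+1), so L{t^2·e^t} = 2/(s-1)^3

Final answer: 2/(s-1)^3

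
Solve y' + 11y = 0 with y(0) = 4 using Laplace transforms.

L{y'} + 11L{y} = 0. sY - 4 + 11Y = 0. Y(s+11) = 4. Y = 4/(s+11)

Final answer: y(t) = 4e^(-11t)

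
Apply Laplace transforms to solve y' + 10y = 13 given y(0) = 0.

sY + 10Y = 13/s. Y = 13/(s(s+10)). Partial fractions: Y = 13/10/s - 13/10/(s+10)

Final answer: y(t) = 13/10(1 - e^(-10t))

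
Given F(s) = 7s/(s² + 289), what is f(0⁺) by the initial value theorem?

f(0⁺) = lim_{s→∞} s·7s/(s² + 289) = lim_{s→∞} 7s²/(s² + 289) = 7

Final answer: 7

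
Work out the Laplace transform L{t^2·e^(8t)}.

L{t^n·e^(at)} = n!/(s-a)^(n+1), so L{t^2·e^(8t)} = 2/(s-8)^3

Final answer: 2/(s-8)^3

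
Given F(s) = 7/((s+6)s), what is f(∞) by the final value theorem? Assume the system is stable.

f(∞) = lim_{s→0} sF(s) = lim_{s→0} 7/(s+6) = 7/6

Final answer: 7/6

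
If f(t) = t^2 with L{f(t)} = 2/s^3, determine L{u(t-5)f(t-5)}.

Time shift theorem: L{u(t-a)f(t-a)} = e^(-as)F(s). Here a=5, F(s) = 2/s^3, so L{u(t-5)f(t-5)} = e^(-5s)·2/s^3

Final answer: e^(-5s)·2/s^3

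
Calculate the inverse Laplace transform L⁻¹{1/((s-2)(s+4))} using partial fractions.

Decompose: A/(s-2) + B/(s+4). A = 1/6, B = -1/6. f(t) = (e^(2t) - e^(-4t))/6

Final answer: (e^(2t) - e^(-4t))/6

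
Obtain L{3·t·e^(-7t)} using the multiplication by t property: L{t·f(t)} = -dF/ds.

Using L{t^n·e^(at)} = n!/(s-a)^(n+1), L{t·e^(-7t)} = 1/(s+7)^2, so L{3·t·e^(-7t)} = 3·1/(s+7)^2 = 3/(s+7)^2

Final answer: 3/(s+7)^2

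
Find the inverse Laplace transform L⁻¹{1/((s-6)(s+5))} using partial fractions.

Decompose: A/(s-6) + B/(s+5). A = 1/11, B = -1/11. f(t) = (e^(6t) - e^(-5t))/11

Final answer: (e^(6t) - e^(-5t))/11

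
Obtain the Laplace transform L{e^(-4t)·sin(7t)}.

L{e^(at)·sin(ωt)} = ω/((s-a)² + ω²), so L{e^(-4t)·sin(7t)} = 7/((s+4)² + 49)

Final answer: 7/((s+4)² + 49)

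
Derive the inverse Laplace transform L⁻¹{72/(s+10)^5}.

L⁻¹{n!/(s-a)^(n+1)} = t^n·e^(at) with n=4, a=-10. So L⁻¹{24/(s+10)^5} = t^4·e^(-10t), and L⁻¹{72/(s+10)^5} = (72/24)·t^4·e^(-10t) = 3·t^4·e^(-10t)

Final answer: 3·t^4·e^(-10t)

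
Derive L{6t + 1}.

L{6t + 1} = 6·L{t} + L{1} = 6/s² + 1/s

Final answer: 6/s² + 1/s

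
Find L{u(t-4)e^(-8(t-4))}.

u(t-a)f(t-a) with f(t)=e^(-8t). L{e^(-8t)} = 1/(s+8). By time shift: e^(-4s)/(s+8)

Final answer: e^(-4s)/(s+8)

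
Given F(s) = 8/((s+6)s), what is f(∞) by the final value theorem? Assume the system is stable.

f(∞) = lim_{s→0} sF(s) = lim_{s→0} 8/(s+6) = 4/3

Final answer: 4/3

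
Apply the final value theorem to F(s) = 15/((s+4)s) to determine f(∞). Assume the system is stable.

f(∞) = lim_{s→0} sF(s) = lim_{s→0} 15/(s+4) = 15/4

Final answer: 15/4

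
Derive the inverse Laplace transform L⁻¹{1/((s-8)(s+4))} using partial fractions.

Decompose: A/(s-8) + B/(s+4). A = 1/12, B = -1/12. f(t) = (e^(8t) - e^(-4t))/12

Final answer: (e^(8t) - e^(-4t))/12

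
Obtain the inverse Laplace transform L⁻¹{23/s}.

L⁻¹{c/s} = c, so L⁻¹{23/s} = 23

Final answer: 23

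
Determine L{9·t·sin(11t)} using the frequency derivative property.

L{sin(11t)} = 11/(s² + 121). By L{t·f(t)} = -F'(s): -d/ds[11/(s² + 121)] = -(11)·(-2s)/(s² + 121)² = 22s/(s² + 121)². Then L{9·t·sin(11t)} = 9·22s/(s² + 121)² = 198s/(s² + 121)²

Final answer: 198s/(s² + 121)²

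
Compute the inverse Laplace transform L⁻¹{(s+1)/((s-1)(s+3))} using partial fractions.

Using partial fractions, f(t) = (2e^t + 2e^(-3t))/4

Final answer: (2e^t + 2e^(-3t))/4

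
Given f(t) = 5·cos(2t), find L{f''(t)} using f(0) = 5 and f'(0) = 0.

F(s) = 5s/(s² + 4). L{f''(t)} = s²F(s) - sf(0) - f'(0) = 5s³/(s² + 4) - 5s = (5s³ - 5s(s² + 4))/(s² + 4) = -20s/(s² + 4)

Final answer: -20s/(s² + 4)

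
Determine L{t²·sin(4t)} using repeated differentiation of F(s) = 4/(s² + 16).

F(s) = 4/(s² + 16). F'(s) = -8s/(s² + 16)². F''(s) = -8(16 - 3s²)/(s² + 16)³ = (24s² - 128)/(s² + 16)³. So L{t²·sin(4t)} = (-1)² F''(s) = (24s² - 128)/(s² + 16)³

Final answer: (24s² - 128)/(s² + 16)³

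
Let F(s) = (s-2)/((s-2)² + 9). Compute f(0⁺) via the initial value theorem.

f(0⁺) = lim_{s→∞} sF(s) = lim_{s→∞} s(s-2)/((s-2)² + 9) = 1

Final answer: 1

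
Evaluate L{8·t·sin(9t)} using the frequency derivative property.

L{sin(9t)} = 9/(s² + 81). By L{t·f(t)} = -F'(s): -d/ds[9/(s² + 81)] = -(9)·(-2s)/(s² + 81)² = 18s/(s² + 81)². Then L{8·t·sin(9t)} = 8·18s/(s² + 81)² = 144s/(s² + 81)²

Final answer: 144s/(s² + 81)²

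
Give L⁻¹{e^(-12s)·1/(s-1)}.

L⁻¹{1/(s-1)} = e^t. By the time shift theorem, L⁻¹{e^(-as)F(s)} = u(t-a)f(t-a) with a=12, so L⁻¹{e^(-12s)·1/(s-1)} = u(t-12)·e^(t-12)

Final answer: u(t-12)·e^(t-12)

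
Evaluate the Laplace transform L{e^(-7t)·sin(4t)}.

L{e^(at)·sin(ωt)} = ω/((s-a)² + ω²), so L{e^(-7t)·sin(4t)} = 4/((s+7)² + 16)

Final answer: 4/((s+7)² + 16)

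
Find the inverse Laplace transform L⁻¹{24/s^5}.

L⁻¹{n!/s^(n+1)} = t^n with n=4. So L⁻¹{24/s^5} = t^4

Final answer: t^4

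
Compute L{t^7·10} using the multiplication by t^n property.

L{10} = 10/s. d^1/ds^1[1/s] = -1/s². d^2/ds^2[1/s] = 2/s^3. d^3/ds^3[1/s] = -6/s^4. d^4/ds^4[1/s] = 24/s^5. d^5/ds^5[1/s] = -120/s^6. d^6/ds^6[1/s] = 720/s^7. d^7/ds^7[1/s] = -5040/s^8. So L{t^7} = (-1)^{7}·-5040/s^8 = 5040/s^8. Then L{t^7·10} = 10·5040/s^8 = 50400/s^8

Final answer: 50400/s^8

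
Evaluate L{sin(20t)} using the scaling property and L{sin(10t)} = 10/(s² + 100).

Using L{f(at)} = (1/a)F(s/a) with a=2: L{sin(20t)} = (1/2) · 10/((s/2)² + 100) = (1/2) · 10·4/(s² + 400) = 20/(s² + 400)

Final answer: 20/(s² + 400)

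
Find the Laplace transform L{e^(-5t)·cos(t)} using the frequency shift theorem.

Frequency shift: L{e^(at)f(t)} = F(s-a). L{e^(-5t)·cos(t)} = (s+5)/((s+5)² + 1)

Final answer: (s+5)/((s+5)² + 1)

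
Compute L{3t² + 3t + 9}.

L{3t² + 3t + 9} = 3·2/s³ + 3/s² + 9/s = 6/s³ + 3/s² + 9/s

Final answer: 6/s³ + 3/s² + 9/s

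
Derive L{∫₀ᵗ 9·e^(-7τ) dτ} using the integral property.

L{∫₀ᵗ f(τ)dτ} = F(s)/s with F(s) = 9/(s+7), so L{∫₀ᵗ 9·e^(-7τ) dτ} = 9/(s(s+7))

Final answer: 9/(s(s+7))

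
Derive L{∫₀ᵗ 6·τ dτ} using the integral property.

L{∫₀ᵗ f(τ)dτ} = F(s)/s with f(t) = 6t. F(s) = 6/s^2, so L{∫₀ᵗ 6·τ dτ} = (6/s^2)/s = 6/s^3. (Check: ∫₀ᵗ 6·τ dτ = 6t^2/2.)

Final answer: 6/s^3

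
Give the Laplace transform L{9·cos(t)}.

L{cos(ωt)} = s/(s² + ω²), so L{cos(t)} = s/(s² + 1). Then L{9·cos(t)} = 9·s/(s² + 1) = 9s/(s² + 1)

Final answer: 9s/(s² + 1)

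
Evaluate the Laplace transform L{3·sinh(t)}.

L{sinh(ωt)} = ω/(s² - ω²), so L{sinh(t)} = 1/(s² - 1). Then L{3·sinh(t)} = 3·1/(s² - 1) = 3/(s² - 1)

Final answer: 3/(s² - 1)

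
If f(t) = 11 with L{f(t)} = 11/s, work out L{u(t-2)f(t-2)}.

Time shift theorem: L{u(t-a)f(t-a)} = e^(-as)F(s). Here a=2, F(s) = 11/s, so L{u(t-2)f(t-2)} = e^(-2s)·11/s

Final answer: e^(-2s)·11/s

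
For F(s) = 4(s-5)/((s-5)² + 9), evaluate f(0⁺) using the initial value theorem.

f(0⁺) = lim_{s→∞} sF(s) = lim_{s→∞} 4s(s-5)/((s-5)² + 9) = 4

Final answer: 4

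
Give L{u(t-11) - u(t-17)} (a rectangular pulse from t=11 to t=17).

L{u(t-a)} = e^(-as)/s. L{u(t-11) - u(t-17)} = (e^(-11s) - e^(-17s))/s

Final answer: (e^(-11s) - e^(-17s))/s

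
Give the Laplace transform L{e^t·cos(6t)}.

L{e^(at)·cos(ωt)} = (s-a)/((s-a)² + ω²), so L{e^t·cos(6t)} = (s-1)/((s-1)² + 36)

Final answer: (s-1)/((s-1)² + 36)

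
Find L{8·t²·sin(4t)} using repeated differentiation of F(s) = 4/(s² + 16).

F(s) = 4/(s² + 16). F'(s) = -8s/(s² + 16)². F''(s) = -8(16 - 3s²)/(s² + 16)³ = (24s² - 128)/(s² + 16)³. So L{t²·sin(4t)} = (-1)² F''(s) = (24s² - 128)/(s² + 16)³. Then L{8·t²·sin(4t)} = 8·(24s² - 128)/(s² + 16)³ = (192s² - 1024)/(s² + 16)³

Final answer: (192s² - 1024)/(s² + 16)³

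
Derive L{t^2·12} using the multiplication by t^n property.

L{12} = 12/s. d^1/ds^1[1/s] = -1/s². d^2/ds^2[1/s] = 2/s^3. So L{t^2} = (-1)^{2}·2/s^3 = 2/s^3. Then L{t^2·12} = 12·2/s^3 = 24/s^3

Final answer: 24/s^3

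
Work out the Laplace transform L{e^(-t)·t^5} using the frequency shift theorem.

L{e^(at)·t^n} = n!/(s-a)^(n+1), so L{e^(-t)·t^5} = 120/(s+1)^6

Final answer: 120/(s+1)^6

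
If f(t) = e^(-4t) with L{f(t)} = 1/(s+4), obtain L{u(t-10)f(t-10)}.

Time shift theorem: L{u(t-a)f(t-a)} = e^(-as)F(s). Here a=10, F(s) = 1/(s+4), so L{u(t-10)f(t-10)} = e^(-10s)·1/(s+4)

Final answer: e^(-10s)·1/(s+4)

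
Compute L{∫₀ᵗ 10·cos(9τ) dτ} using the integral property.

L{∫₀ᵗ f(τ)dτ} = F(s)/s with F(s) = 10s/(s² + 81), so the result is (10s/(s² + 81))/s = 10/(s² + 81)

Final answer: 10/(s² + 81)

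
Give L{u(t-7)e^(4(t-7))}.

u(t-a)f(t-a) with f(t)=e^(4t). L{e^(4t)} = 1/(s-4). By time shift: e^(-7s)/(s-4)

Final answer: e^(-7s)/(s-4)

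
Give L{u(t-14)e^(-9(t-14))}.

u(t-a)f(t-a) with f(t)=e^(-9t). L{e^(-9t)} = 1/(s+9). By time shift: e^(-14s)/(s+9)

Final answer: e^(-14s)/(s+9)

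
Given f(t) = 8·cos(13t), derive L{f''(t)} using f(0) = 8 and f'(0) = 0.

F(s) = 8s/(s² + 169). L{f''(t)} = s²F(s) - sf(0) - f'(0) = 8s³/(s² + 169) - 8s = (8s³ - 8s(s² + 169))/(s² + 169) = -1352s/(s² + 169)

Final answer: -1352s/(s² + 169)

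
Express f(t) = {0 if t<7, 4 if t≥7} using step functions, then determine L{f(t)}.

f(t) = 4·u(t-7). L{u(t-7)} = e^(-7s)/s, so L{f(t)} = 4·e^(-7s)/s

Final answer: 4·e^(-7s)/s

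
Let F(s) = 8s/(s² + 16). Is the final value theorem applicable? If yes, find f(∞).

The final value theorem requires all poles of sF(s) in the left half-plane. sF(s) = 8s²/(s² + 16) has poles at s = ±4i (imaginary axis). Theorem does NOT apply (oscillatory system).

Final answer: Not applicable (oscillatory)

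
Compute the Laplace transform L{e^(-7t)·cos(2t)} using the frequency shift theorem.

Frequency shift: L{e^(at)f(t)} = F(s-a). L{e^(-7t)·cos(2t)} = (s+7)/((s+7)² + 4)

Final answer: (s+7)/((s+7)² + 4)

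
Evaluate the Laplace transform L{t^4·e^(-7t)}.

L{t^n·e^(at)} = n!/(s-a)^(n+1), so L{t^4·e^(-7t)} = 24/(s+7)^5

Final answer: 24/(s+7)^5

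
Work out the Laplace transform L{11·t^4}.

L{t^n} = n!/s^(n+1), so L{t^4} = 24/s^5. Then L{11·t^4} = 11·24/s^5 = 264/s^5

Final answer: 264/s^5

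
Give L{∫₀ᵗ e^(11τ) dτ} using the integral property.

L{∫₀ᵗ f(τ)dτ} = F(s)/s with F(s) = 1/(s-11), so L{∫₀ᵗ e^(11τ) dτ} = 1/(s(s-11))

Final answer: 1/(s(s-11))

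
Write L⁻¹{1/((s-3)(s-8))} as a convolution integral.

1/((s-3)(s-8)) = (1/(s-3))·(1/(s-8)) = L{e^(3t)}·L{e^(8t)}. So f(t) = e^(3t)*e^(8t) = ∫₀ᵗ e^(3τ)·e^(8(t-τ)) dτ

Final answer: ∫₀ᵗ e^(3τ)·e^(8(t-τ)) dτ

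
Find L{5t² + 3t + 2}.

L{5t² + 3t + 2} = 5·2/s³ + 3/s² + 2/s = 10/s³ + 3/s² + 2/s

Final answer: 10/s³ + 3/s² + 2/s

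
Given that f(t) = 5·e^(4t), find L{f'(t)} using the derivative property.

f(0) = 5, F(s) = 5/(s-4). L{f'(t)} = s·F(s) - f(0) = 5s/(s-4) - 5 = (5s - 5(s-4))/(s-4) = 20/(s-4)

Final answer: 20/(s-4)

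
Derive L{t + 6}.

L{t + 6} = L{t} + 6·L{1} = 1/s² + 6/s

Final answer: 1/s² + 6/s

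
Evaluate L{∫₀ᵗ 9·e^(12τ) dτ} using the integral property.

L{∫₀ᵗ f(τ)dτ} = F(s)/s with F(s) = 9/(s-12), so L{∫₀ᵗ 9·e^(12τ) dτ} = 9/(s(s-12))

Final answer: 9/(s(s-12))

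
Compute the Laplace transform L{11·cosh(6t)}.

L{cosh(ωt)} = s/(s² - ω²), so L{cosh(6t)} = s/(s² - 36). Then L{11·cosh(6t)} = 11·s/(s² - 36) = 11s/(s² - 36)

Final answer: 11s/(s² - 36)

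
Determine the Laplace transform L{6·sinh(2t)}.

L{sinh(ωt)} = ω/(s² - ω²), so L{sinh(2t)} = 2/(s² - 4). Then L{6·sinh(2t)} = 6·2/(s² - 4) = 12/(s² - 4)

Final answer: 12/(s² - 4)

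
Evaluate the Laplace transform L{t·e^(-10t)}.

L{t^n·e^(at)} = n!/(s-a)^(n+1), so L{t·e^(-10t)} = 1/(s+10)^2

Final answer: 1/(s+10)^2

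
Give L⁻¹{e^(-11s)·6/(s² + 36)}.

L⁻¹{6/(s² + 36)} = sin(6t). By the time shift theorem, L⁻¹{e^(-as)F(s)} = u(t-a)f(t-a) with a=11, so L⁻¹{e^(-11s)·6/(s² + 36)} = u(t-11)·sin(6(t-11))

Final answer: u(t-11)·sin(6(t-11))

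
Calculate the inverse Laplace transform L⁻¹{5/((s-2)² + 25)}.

Using frequency shift, L⁻¹{5/((s-2)² + 25)} = e^(2t)·sin(5t)

Final answer: e^(2t)·sin(5t)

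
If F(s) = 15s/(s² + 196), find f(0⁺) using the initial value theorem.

f(0⁺) = lim_{s→∞} s·15s/(s² + 196) = lim_{s→∞} 15s²/(s² + 196) = 15

Final answer: 15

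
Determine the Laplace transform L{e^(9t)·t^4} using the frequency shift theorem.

L{e^(at)·t^n} = n!/(s-a)^(n+1), so L{e^(9t)·t^4} = 24/(s-9)^5

Final answer: 24/(s-9)^5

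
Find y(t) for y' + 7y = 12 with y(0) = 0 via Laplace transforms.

sY + 7Y = 12/s. Y = 12/(s(s+7)). Partial fractions: Y = 12/7/s - 12/7/(s+7)

Final answer: y(t) = 12/7(1 - e^(-7t))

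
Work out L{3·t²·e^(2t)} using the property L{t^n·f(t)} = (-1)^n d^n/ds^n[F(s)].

L{e^(2t)} = 1/(s-2). d/ds[1/(s-2)] = -1/(s-2)². d²/ds²[1/(s-2)] = 2/(s-2)³. So L{t²·e^(2t)} = (-1)² · 2/(s-2)³ = 2/(s-2)³. Then L{3·t²·e^(2t)} = 3·2/(s-2)³ = 6/(s-2)³

Final answer: 6/(s-2)³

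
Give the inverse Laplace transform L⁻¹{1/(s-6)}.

L⁻¹{1/(s-a)} = e^(at), so L⁻¹{1/(s-6)} = e^(6t)

Final answer: e^(6t)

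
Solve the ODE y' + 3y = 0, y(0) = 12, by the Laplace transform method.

L{y'} + 3L{y} = 0. sY - 12 + 3Y = 0. Y(s+3) = 12. Y = 12/(s+3)

Final answer: y(t) = 12e^(-3t)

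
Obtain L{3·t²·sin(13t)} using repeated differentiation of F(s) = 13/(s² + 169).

F(s) = 13/(s² + 169). F'(s) = -26s/(s² + 169)². F''(s) = -26(169 - 3s²)/(s² + 169)³ = (78s² - 4394)/(s² + 169)³. So L{t²·sin(13t)} = (-1)² F''(s) = (78s² - 4394)/(s² + 169)³. Then L{3·t²·sin(13t)} = 3·(78s² - 4394)/(s² + 169)³ = (234s² - 13182)/(s² + 169)³

Final answer: (234s² - 13182)/(s² + 169)³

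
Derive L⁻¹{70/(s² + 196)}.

This is the form c·a/(s² + a²) with a = 14, c = 5. L⁻¹ = 5·sin(14t)

Final answer: 5·sin(14t)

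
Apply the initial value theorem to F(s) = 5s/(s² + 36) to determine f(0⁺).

f(0⁺) = lim_{s→∞} s·5s/(s² + 36) = lim_{s→∞} 5s²/(s² + 36) = 5

Final answer: 5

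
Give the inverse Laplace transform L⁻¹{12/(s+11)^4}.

L⁻¹{n!/(s-a)^(n+1)} = t^n·e^(at) with n=3, a=-11. So L⁻¹{6/(s+11)^4} = t^3·e^(-11t), and L⁻¹{12/(s+11)^4} = (12/6)·t^3·e^(-11t) = 2·t^3·e^(-11t)

Final answer: 2·t^3·e^(-11t)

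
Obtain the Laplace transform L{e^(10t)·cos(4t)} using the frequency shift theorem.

Frequency shift: L{e^(at)f(t)} = F(s-a). L{e^(10t)·cos(4t)} = (s-10)/((s-10)² + 16)

Final answer: (s-10)/((s-10)² + 16)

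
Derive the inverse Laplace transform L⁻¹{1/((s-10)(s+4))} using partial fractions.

Decompose: A/(s-10) + B/(s+4). A = 1/14, B = -1/14. f(t) = (e^(10t) - e^(-4t))/14

Final answer: (e^(10t) - e^(-4t))/14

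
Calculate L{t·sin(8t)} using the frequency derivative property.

L{sin(8t)} = 8/(s² + 64). By L{t·f(t)} = -F'(s): -d/ds[8/(s² + 64)] = -(8)·(-2s)/(s² + 64)² = 16s/(s² + 64)²

Final answer: 16s/(s² + 64)²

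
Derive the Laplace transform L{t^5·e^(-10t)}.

L{t^n·e^(at)} = n!/(s-a)^(n+1), so L{t^5·e^(-10t)} = 120/(s+10)^6

Final answer: 120/(s+10)^6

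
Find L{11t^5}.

L{t^n} = n!/s^(n+1). So L{11t^5} = 11·5!/s^6 = 1320/s^6

Final answer: 1320/s^6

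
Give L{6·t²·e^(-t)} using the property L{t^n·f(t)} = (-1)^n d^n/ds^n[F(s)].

L{e^(-t)} = 1/(s+1). d/ds[1/(s+1)] = -1/(s+1)². d²/ds²[1/(s+1)] = 2/(s+1)³. So L{t²·e^(-t)} = (-1)² · 2/(s+1)³ = 2/(s+1)³. Then L{6·t²·e^(-t)} = 6·2/(s+1)³ = 12/(s+1)³

Final answer: 12/(s+1)³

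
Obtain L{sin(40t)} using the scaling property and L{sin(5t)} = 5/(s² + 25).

Using L{f(at)} = (1/a)F(s/a) with a=8: L{sin(40t)} = (1/8) · 5/((s/8)² + 25) = (1/8) · 5·64/(s² + 1600) = 40/(s² + 1600)

Final answer: 40/(s² + 1600)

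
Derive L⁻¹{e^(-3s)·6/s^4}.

L⁻¹{6/s^4} = t^3. By the time shift theorem, L⁻¹{e^(-as)F(s)} = u(t-a)f(t-a) with a=3, so L⁻¹{e^(-3s)·6/s^4} = u(t-3)·(t-3)^3

Final answer: u(t-3)·(t-3)^3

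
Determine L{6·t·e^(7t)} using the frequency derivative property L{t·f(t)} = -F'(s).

L{e^(7t)} = 1/(s-7). By frequency derivative: L{t·e^(7t)} = -d/ds[1/(s-7)] = -(-1)/(s-7)² = 1/(s-7)². Then L{6·t·e^(7t)} = 6·1/(s-7)² = 6/(s-7)²

Final answer: 6/(s-7)²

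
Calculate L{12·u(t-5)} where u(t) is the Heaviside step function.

L{u(t-a)} = e^(-as)/s. Here a=5, so L{u(t-5)} = e^(-5s)/s, and L{12·u(t-5)} = 12·e^(-5s)/s

Final answer: 12·e^(-5s)/s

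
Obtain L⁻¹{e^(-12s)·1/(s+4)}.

L⁻¹{1/(s+4)} = e^(-4t). By the time shift theorem, L⁻¹{e^(-as)F(s)} = u(t-a)f(t-a) with a=12, so L⁻¹{e^(-12s)·1/(s+4)} = u(t-12)·e^(-4(t-12))

Final answer: u(t-12)·e^(-4(t-12))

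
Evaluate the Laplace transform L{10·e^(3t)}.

L{e^(at)} = 1/(s-a), so L{e^(3t)} = 1/(s-3). Then L{10·e^(3t)} = 10/(s-3)

Final answer: 10/(s-3)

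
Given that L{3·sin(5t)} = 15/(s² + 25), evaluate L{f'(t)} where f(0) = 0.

L{f'(t)} = s·F(s) - f(0) = s·15/(s² + 25) - 0 = 15s/(s² + 25)

Final answer: 15s/(s² + 25)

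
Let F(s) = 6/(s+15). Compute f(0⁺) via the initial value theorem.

f(0⁺) = lim_{s→∞} s·6/(s+15) = lim_{s→∞} 6s/(s+15) = 6

Final answer: 6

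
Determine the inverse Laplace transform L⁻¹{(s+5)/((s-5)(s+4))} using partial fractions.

Using partial fractions, f(t) = (10e^(5t) - e^(-4t))/9

Final answer: (10e^(5t) - e^(-4t))/9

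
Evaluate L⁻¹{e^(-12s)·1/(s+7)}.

L⁻¹{1/(s+7)} = e^(-7t). By the time shift theorem, L⁻¹{e^(-as)F(s)} = u(t-a)f(t-a) with a=12, so L⁻¹{e^(-12s)·1/(s+7)} = u(t-12)·e^(-7(t-12))

Final answer: u(t-12)·e^(-7(t-12))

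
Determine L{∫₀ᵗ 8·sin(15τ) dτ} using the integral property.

L{∫₀ᵗ f(τ)dτ} = F(s)/s with F(s) = 120/(s² + 225), so the result is (120/(s² + 225))/s = 120/(s(s² + 225))

Final answer: 120/(s(s² + 225))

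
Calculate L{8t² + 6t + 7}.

L{8t² + 6t + 7} = 8·2/s³ + 6/s² + 7/s = 16/s³ + 6/s² + 7/s

Final answer: 16/s³ + 6/s² + 7/s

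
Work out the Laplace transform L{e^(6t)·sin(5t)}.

L{e^(at)·sin(ωt)} = ω/((s-a)² + ω²), so L{e^(6t)·sin(5t)} = 5/((s-6)² + 25)

Final answer: 5/((s-6)² + 25)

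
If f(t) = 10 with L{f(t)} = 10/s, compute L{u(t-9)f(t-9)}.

Time shift theorem: L{u(t-a)f(t-a)} = e^(-as)F(s). Here a=9, F(s) = 10/s, so L{u(t-9)f(t-9)} = e^(-9s)·10/s

Final answer: e^(-9s)·10/s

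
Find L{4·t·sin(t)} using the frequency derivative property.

L{sin(t)} = 1/(s² + 1). By L{t·f(t)} = -F'(s): -d/ds[1/(s² + 1)] = -(1)·(-2s)/(s² + 1)² = 2s/(s² + 1)². Then L{4·t·sin(t)} = 4·2s/(s² + 1)² = 8s/(s² + 1)²

Final answer: 8s/(s² + 1)²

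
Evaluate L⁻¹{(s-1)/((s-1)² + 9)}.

Using frequency shift: L⁻¹{(s-a)/((s-a)² + b²)} = e^(at)cos(bt). Here a=1, b=3

Final answer: e^t·cos(3t)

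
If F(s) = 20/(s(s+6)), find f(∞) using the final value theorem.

f(∞) = lim_{s→0} s·20/(s(s+6)) = lim_{s→0} 20/(s+6) = 20/6 = 10/3

Final answer: 10/3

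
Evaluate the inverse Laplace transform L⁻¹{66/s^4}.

L⁻¹{n!/s^(n+1)} = t^n with n=3. So L⁻¹{6/s^4} = t^3, and L⁻¹{66/s^4} = (66/6)·t^3 = 11·t^3

Final answer: 11·t^3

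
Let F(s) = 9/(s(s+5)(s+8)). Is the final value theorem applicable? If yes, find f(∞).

Poles of sF(s) = 9/((s+5)(s+8)) are at s = -5 and s = -8, both in the left half-plane. Theorem applies. f(∞) = lim_{s→0} sF(s) = 9/(5·8) = 9/40

Final answer: 9/40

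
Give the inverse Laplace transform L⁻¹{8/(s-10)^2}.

L⁻¹{n!/(s-a)^(n+1)} = t^n·e^(at) with n=1, a=10. So L⁻¹{1/(s-10)^2} = t·e^(10t), and L⁻¹{8/(s-10)^2} = (8/1)·t·e^(10t) = 8·t·e^(10t)

Final answer: 8·t·e^(10t)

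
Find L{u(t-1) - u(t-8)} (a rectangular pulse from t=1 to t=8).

L{u(t-a)} = e^(-as)/s. L{u(t-1) - u(t-8)} = (e^(-s) - e^(-8s))/s

Final answer: (e^(-s) - e^(-8s))/s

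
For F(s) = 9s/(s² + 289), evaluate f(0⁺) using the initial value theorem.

f(0⁺) = lim_{s→∞} s·9s/(s² + 289) = lim_{s→∞} 9s²/(s² + 289) = 9

Final answer: 9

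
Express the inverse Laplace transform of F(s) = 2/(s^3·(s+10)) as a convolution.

2/(s^3·(s+10)) = (2/s^3)·(1/(s+10)) = L{t^2}·L{e^(-10t)}. So f(t) = t^2*e^(-10t) = ∫₀ᵗ τ^2·e^(-10(t-τ)) dτ

Final answer: ∫₀ᵗ τ^2·e^(-10(t-τ)) dτ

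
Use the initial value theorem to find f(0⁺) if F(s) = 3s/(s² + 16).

f(0⁺) = lim_{s→∞} s·3s/(s² + 16) = lim_{s→∞} 3s²/(s² + 16) = 3

Final answer: 3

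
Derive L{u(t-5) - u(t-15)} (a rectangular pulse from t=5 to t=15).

L{u(t-a)} = e^(-as)/s. L{u(t-5) - u(t-15)} = (e^(-5s) - e^(-15s))/s

Final answer: (e^(-5s) - e^(-15s))/s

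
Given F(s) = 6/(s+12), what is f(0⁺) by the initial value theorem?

f(0⁺) = lim_{s→∞} s·6/(s+12) = lim_{s→∞} 6s/(s+12) = 6

Final answer: 6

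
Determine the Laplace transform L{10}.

L{10} = 10 · L{1} = 10/s

Final answer: 10/s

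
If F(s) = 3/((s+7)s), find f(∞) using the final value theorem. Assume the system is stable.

f(∞) = lim_{s→0} sF(s) = lim_{s→0} 3/(s+7) = 3/7

Final answer: 3/7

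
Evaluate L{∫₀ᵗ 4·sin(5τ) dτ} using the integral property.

L{∫₀ᵗ f(τ)dτ} = F(s)/s with F(s) = 20/(s² + 25), so the result is (20/(s² + 25))/s = 20/(s(s² + 25))

Final answer: 20/(s(s² + 25))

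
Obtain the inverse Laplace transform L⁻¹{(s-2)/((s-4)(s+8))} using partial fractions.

Using partial fractions, f(t) = (2e^(4t) + 10e^(-8t))/12

Final answer: (2e^(4t) + 10e^(-8t))/12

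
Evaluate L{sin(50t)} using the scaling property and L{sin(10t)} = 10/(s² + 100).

Using L{f(at)} = (1/a)F(s/a) with a=5: L{sin(50t)} = (1/5) · 10/((s/5)² + 100) = (1/5) · 10·25/(s² + 2500) = 50/(s² + 2500)

Final answer: 50/(s² + 2500)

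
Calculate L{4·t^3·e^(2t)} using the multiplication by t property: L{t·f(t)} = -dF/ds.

Using L{t^n·e^(at)} = n!/(s-a)^(n+1), L{t^3·e^(2t)} = 6/(s-2)^4, so L{4·t^3·e^(2t)} = 4·6/(s-2)^4 = 24/(s-2)^4

Final answer: 24/(s-2)^4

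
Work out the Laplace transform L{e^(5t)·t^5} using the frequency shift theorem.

L{e^(at)·t^n} = n!/(s-a)^(n+1), so L{e^(5t)·t^5} = 120/(s-5)^6

Final answer: 120/(s-5)^6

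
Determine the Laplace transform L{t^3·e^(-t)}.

L{t^n·e^(at)} = n!/(s-a)^(n+1), so L{t^3·e^(-t)} = 6/(s+1)^4

Final answer: 6/(s+1)^4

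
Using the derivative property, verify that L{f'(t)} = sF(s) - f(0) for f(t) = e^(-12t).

f'(t) = -12e^(-12t). Direct: L{f'(t)} = -12/(s+12). Property: s·1/(s+12) - 1 = (s - (s+12))/(s+12) = -12/(s+12). ✓

Final answer: -12/(s+12)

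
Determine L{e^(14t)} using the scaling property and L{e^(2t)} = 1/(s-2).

Using L{f(at)} = (1/a)F(s/a) with a=7 and f(t) = e^(2t): L{e^(14t)} = (1/7) · 1/((s/7)-2) = (1/7) · 7/(s-14) = 1/(s-14)

Final answer: 1/(s-14)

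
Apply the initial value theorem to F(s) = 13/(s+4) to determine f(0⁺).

f(0⁺) = lim_{s→∞} s·13/(s+4) = lim_{s→∞} 13s/(s+4) = 13

Final answer: 13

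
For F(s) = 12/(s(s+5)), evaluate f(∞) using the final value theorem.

f(∞) = lim_{s→0} s·12/(s(s+5)) = lim_{s→0} 12/(s+5) = 12/5 = 12/5

Final answer: 12/5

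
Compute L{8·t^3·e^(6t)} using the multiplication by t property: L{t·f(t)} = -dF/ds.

Using L{t^n·e^(at)} = n!/(s-a)^(n+1), L{t^3·e^(6t)} = 6/(s-6)^4, so L{8·t^3·e^(6t)} = 8·6/(s-6)^4 = 48/(s-6)^4

Final answer: 48/(s-6)^4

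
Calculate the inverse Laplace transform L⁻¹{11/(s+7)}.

L⁻¹{1/(s-a)} = e^(at), so L⁻¹{1/(s+7)} = e^(-7t), and L⁻¹{11/(s+7)} = 11·e^(-7t)

Final answer: 11·e^(-7t)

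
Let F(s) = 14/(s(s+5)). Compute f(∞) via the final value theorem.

f(∞) = lim_{s→0} s·14/(s(s+5)) = lim_{s→0} 14/(s+5) = 14/5 = 14/5

Final answer: 14/5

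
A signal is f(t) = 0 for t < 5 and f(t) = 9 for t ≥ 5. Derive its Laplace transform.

f(t) = 9·u(t-5). L{u(t-5)} = e^(-5s)/s, so L{f(t)} = 9·e^(-5s)/s

Final answer: 9·e^(-5s)/s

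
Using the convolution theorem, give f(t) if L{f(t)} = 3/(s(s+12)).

3/(s(s+12)) = (3/s)·(1/(s+12)) = L{3}·L{e^(-12t)}. By convolution, f(t) = 3*e^(-12t) = ∫₀ᵗ 3·e^(-12τ) dτ = 3·(1 - e^(-12t))/12

Final answer: 3·(1 - e^(-12t))/12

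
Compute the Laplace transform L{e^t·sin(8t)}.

L{e^(at)·sin(ωt)} = ω/((s-a)² + ω²), so L{e^t·sin(8t)} = 8/((s-1)² + 64)

Final answer: 8/((s-1)² + 64)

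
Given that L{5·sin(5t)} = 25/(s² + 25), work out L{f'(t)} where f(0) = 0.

L{f'(t)} = s·F(s) - f(0) = s·25/(s² + 25) - 0 = 25s/(s² + 25)

Final answer: 25s/(s² + 25)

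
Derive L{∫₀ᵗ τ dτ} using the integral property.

L{∫₀ᵗ f(τ)dτ} = F(s)/s with f(t) = t. F(s) = 1/s^2, so L{∫₀ᵗ τ dτ} = (1/s^2)/s = 1/s^3. (Check: ∫₀ᵗ τ dτ = t^2/2.)

Final answer: 1/s^3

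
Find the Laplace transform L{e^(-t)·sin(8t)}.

L{e^(at)·sin(ωt)} = ω/((s-a)² + ω²), so L{e^(-t)·sin(8t)} = 8/((s+1)² + 64)

Final answer: 8/((s+1)² + 64)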